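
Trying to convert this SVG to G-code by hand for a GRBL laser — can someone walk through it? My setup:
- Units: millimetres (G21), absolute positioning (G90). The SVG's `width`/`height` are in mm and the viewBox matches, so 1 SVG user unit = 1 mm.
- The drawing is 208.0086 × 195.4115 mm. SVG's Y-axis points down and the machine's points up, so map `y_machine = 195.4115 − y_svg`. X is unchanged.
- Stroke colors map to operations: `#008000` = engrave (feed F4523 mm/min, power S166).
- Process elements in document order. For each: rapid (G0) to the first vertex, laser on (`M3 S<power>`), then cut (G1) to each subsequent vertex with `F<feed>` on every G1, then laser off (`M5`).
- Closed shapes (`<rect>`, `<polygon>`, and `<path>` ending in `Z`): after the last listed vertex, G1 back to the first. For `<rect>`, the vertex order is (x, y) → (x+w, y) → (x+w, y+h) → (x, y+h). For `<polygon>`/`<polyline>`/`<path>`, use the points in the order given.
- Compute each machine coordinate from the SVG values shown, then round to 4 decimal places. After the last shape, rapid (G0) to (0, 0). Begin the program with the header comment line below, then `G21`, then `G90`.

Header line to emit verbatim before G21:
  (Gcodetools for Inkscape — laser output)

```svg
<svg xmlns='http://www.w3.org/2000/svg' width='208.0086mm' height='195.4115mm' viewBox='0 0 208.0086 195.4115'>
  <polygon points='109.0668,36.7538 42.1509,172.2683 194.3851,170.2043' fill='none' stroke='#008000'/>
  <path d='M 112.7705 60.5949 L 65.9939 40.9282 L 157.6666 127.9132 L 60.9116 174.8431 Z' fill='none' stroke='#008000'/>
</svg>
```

(Gcodetools for Inkscape — laser output)
G21
G90
G0 X109.0668 Y158.6577
M3 S166
G1 X42.1509 Y23.1432 F4523
G1 X194.3851 Y25.2072 F4523
G1 X109.0668 Y158.6577 F4523
M5
G0 X112.7705 Y134.8166
M3 S166
G1 X65.9939 Y154.4833 F4523
G1 X157.6666 Y67.4983 F4523
G1 X60.9116 Y20.5684 F4523
G1 X112.7705 Y134.8166 F4523
M5
G0 X0.0000 Y0.0000

1 u = 1 mm; y_m = 195.4115 − y.

[1] `<polygon>` closed polygon, #008000→engrave S166 F4523: (109.0668,158.6577) → (42.1509,23.1432) → (194.3851,25.2072) → (109.0668,158.6577) (closed)

[2] `<path>` closed polygon, #008000→engrave S166 F4523: (112.7705,134.8166) → (65.9939,154.4833) → (157.6666,67.4983) → (60.9116,20.5684) → (112.7705,134.8166) (closed)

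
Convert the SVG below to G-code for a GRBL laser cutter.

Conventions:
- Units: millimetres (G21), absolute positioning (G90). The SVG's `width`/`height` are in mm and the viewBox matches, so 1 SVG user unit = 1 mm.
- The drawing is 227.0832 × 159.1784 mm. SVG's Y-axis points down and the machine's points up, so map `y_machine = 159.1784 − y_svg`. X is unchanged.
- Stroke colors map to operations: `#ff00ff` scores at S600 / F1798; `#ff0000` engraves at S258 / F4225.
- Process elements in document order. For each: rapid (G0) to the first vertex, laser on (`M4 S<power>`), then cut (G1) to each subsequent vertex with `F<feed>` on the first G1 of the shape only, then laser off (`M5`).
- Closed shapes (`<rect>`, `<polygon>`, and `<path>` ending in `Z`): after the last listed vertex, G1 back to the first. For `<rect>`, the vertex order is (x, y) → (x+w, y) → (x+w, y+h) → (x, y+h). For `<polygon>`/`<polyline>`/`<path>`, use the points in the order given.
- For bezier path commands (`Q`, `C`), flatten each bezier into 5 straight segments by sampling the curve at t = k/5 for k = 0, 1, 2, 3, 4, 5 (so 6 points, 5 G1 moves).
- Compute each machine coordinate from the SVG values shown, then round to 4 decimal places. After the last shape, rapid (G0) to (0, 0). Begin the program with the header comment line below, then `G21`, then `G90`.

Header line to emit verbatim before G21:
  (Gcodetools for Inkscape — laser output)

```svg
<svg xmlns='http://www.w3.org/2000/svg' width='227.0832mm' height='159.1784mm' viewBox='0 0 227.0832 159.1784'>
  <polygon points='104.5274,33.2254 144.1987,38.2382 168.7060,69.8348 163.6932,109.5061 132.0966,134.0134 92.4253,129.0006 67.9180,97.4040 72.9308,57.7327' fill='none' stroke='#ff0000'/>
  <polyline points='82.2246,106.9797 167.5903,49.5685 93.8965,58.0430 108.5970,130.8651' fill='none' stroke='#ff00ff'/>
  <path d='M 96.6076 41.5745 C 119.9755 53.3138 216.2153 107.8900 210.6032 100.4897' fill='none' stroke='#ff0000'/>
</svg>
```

1 u = 1 mm; y_m = 159.1784 − y.

[1] `<polygon>` regular polygon, #ff0000→engrave S258 F4225: (104.5274,125.9530) → (144.1987,120.9402) → (168.7060,89.3436) → (163.6932,49.6723) → (132.0966,25.1650) → (92.4253,30.1778) → (67.9180,61.7744) → (72.9308,101.4457) → (104.5274,125.9530) (closed)

[2] `<polyline>` open polyline, #ff00ff→score S600 F1798: (82.2246,52.1987) → (167.5903,109.6099) → (93.8965,101.1354) → (108.5970,28.3133)

[3] `<path>` cubic bezier, #ff0000→engrave S258 F4225: (96.6076,117.6039) → (117.9752,106.2584) → (148.4453,89.6631) → (179.6311,72.8490) → (203.1460,60.8472) → (210.6032,58.6887)

(Gcodetools for Inkscape — laser output)
G21
G90
G0 X104.5274 Y125.9530
M4 S258
G1 X144.1987 Y120.9402 F4225
G1 X168.7060 Y89.3436
G1 X163.6932 Y49.6723
G1 X132.0966 Y25.1650
G1 X92.4253 Y30.1778
G1 X67.9180 Y61.7744
G1 X72.9308 Y101.4457
G1 X104.5274 Y125.9530
M5
G0 X82.2246 Y52.1987
M4 S600
G1 X167.5903 Y109.6099 F1798
G1 X93.8965 Y101.1354
G1 X108.5970 Y28.3133
M5
G0 X96.6076 Y117.6039
M4 S258
G1 X117.9752 Y106.2584 F4225
G1 X148.4453 Y89.6631
G1 X179.6311 Y72.8490
G1 X203.1460 Y60.8472
G1 X210.6032 Y58.6887
M5
G0 X0.0000 Y0.0000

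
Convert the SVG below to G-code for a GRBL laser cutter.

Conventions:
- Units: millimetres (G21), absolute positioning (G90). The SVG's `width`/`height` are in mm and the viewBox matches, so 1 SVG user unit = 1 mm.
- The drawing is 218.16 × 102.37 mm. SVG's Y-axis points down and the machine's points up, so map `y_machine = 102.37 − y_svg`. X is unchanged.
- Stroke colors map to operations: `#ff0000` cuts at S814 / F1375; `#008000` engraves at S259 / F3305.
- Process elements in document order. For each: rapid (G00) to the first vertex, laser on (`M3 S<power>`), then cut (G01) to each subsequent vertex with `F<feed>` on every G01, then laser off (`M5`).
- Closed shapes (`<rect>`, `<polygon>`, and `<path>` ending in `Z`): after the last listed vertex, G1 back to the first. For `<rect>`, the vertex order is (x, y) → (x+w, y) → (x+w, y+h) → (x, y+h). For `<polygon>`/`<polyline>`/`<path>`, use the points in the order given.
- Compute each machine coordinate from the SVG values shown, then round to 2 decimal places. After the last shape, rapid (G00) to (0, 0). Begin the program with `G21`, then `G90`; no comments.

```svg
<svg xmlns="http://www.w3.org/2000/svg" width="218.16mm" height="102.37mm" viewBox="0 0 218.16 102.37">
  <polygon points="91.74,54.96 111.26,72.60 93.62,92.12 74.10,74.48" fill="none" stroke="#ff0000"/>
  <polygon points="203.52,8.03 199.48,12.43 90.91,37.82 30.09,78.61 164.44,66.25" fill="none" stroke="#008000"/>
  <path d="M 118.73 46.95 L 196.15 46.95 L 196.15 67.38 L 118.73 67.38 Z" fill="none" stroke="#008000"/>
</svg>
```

Since the viewBox matches the mm dimensions, user units are millimetres directly. The only transform is the Y-flip y_m = 102.37 − y_svg.

Shape 1 is a regular polygon drawn with `<polygon>`. Its stroke #ff0000 means cut at S814, F1375. After flipping Y the toolpath is (91.74,47.41) → (111.26,29.77) → (93.62,10.25) → (74.10,27.89) → (91.74,47.41), returning to the start.

Shape 2 is a closed polygon drawn with `<polygon>`. Its stroke #008000 means engrave at S259, F3305. After flipping Y the toolpath is (203.52,94.34) → (199.48,89.94) → (90.91,64.55) → (30.09,23.76) → (164.44,36.12) → (203.52,94.34), returning to the start.

Shape 3 is a rectangle drawn with `<path>`. Its stroke #008000 means engrave at S259, F3305. After flipping Y the toolpath is (118.73,55.42) → (196.15,55.42) → (196.15,34.99) → (118.73,34.99) → (118.73,55.42), returning to the start.

G21
G90
G00 X91.74 Y47.41
M3 S814
G01 X111.26 Y29.77 F1375
G01 X93.62 Y10.25 F1375
G01 X74.10 Y27.89 F1375
G01 X91.74 Y47.41 F1375
M5
G00 X203.52 Y94.34
M3 S259
G01 X199.48 Y89.94 F3305
G01 X90.91 Y64.55 F3305
G01 X30.09 Y23.76 F3305
G01 X164.44 Y36.12 F3305
G01 X203.52 Y94.34 F3305
M5
G00 X118.73 Y55.42
M3 S259
G01 X196.15 Y55.42 F3305
G01 X196.15 Y34.99 F3305
G01 X118.73 Y34.99 F3305
G01 X118.73 Y55.42 F3305
M5
G00 X0.00 Y0.00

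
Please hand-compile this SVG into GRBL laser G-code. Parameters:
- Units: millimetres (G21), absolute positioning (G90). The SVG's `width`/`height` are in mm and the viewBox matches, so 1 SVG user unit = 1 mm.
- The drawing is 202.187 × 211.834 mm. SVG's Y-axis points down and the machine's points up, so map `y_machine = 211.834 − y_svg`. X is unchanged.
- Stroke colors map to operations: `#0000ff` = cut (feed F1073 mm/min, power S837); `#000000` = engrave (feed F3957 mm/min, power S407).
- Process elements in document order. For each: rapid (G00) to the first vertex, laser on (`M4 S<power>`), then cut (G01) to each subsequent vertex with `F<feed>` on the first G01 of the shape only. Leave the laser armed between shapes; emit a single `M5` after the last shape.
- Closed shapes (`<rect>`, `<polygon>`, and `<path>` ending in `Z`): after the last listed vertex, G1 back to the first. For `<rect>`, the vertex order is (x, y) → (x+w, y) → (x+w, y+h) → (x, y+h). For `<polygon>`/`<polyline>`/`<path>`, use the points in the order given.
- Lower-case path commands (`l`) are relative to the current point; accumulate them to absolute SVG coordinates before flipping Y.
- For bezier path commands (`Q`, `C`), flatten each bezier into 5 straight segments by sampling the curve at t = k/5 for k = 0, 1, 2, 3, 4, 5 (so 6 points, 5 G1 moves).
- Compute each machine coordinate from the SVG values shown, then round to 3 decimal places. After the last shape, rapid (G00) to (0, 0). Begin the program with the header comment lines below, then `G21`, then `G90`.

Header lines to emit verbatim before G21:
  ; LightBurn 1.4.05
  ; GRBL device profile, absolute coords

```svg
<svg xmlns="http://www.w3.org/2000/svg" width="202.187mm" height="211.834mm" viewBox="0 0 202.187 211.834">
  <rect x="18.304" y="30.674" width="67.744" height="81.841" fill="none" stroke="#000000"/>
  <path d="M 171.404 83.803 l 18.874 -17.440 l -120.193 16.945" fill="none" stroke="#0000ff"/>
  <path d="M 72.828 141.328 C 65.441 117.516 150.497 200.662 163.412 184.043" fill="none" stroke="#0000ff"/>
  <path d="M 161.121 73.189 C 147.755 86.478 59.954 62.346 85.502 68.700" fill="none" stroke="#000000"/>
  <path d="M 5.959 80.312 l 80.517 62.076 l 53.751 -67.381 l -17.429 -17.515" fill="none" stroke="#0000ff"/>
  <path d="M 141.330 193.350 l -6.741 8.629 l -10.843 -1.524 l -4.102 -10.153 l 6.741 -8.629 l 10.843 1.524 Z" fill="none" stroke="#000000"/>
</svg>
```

1 u = 1 mm; y_m = 211.834 − y.

[1] `<rect>` rectangle, #000000→engrave S407 F3957: (18.304,181.160) → (86.048,181.160) → (86.048,99.319) → (18.304,99.319) → (18.304,181.160) (closed)

[2] `<path>` open polyline, #0000ff→cut S837 F1073: (171.404,128.031) → (190.278,145.471) → (70.085,128.526)

[3] `<path>` cubic bezier, #0000ff→cut S837 F1073: (72.828,70.506) → (78.172,73.612) → (97.803,60.971) → (123.820,42.505) → (148.323,28.138) → (163.412,27.791)

[4] `<path>` cubic bezier, #000000→engrave S407 F3957: (161.121,138.645) → (145.671,134.619) → (121.371,136.314) → (97.234,140.472) → (82.273,143.831) → (85.502,143.134)

[5] `<path>` open polyline, #0000ff→cut S837 F1073: (5.959,131.522) → (86.476,69.446) → (140.227,136.827) → (122.798,154.342)

[6] `<path>` regular polygon, #000000→engrave S407 F3957: (141.330,18.484) → (134.589,9.855) → (123.746,11.379) → (119.644,21.532) → (126.385,30.161) → (137.228,28.637) → (141.330,18.484) (closed)

; LightBurn 1.4.05
; GRBL device profile, absolute coords
G21
G90
G00 X18.304 Y181.160
M4 S407
G01 X86.048 Y181.160 F3957
G01 X86.048 Y99.319
G01 X18.304 Y99.319
G01 X18.304 Y181.160
G00 X171.404 Y128.031
M4 S837
G01 X190.278 Y145.471 F1073
G01 X70.085 Y128.526
G00 X72.828 Y70.506
M4 S837
G01 X78.172 Y73.612 F1073
G01 X97.803 Y60.971
G01 X123.820 Y42.505
G01 X148.323 Y28.138
G01 X163.412 Y27.791
G00 X161.121 Y138.645
M4 S407
G01 X145.671 Y134.619 F3957
G01 X121.371 Y136.314
G01 X97.234 Y140.472
G01 X82.273 Y143.831
G01 X85.502 Y143.134
G00 X5.959 Y131.522
M4 S837
G01 X86.476 Y69.446 F1073
G01 X140.227 Y136.827
G01 X122.798 Y154.342
G00 X141.330 Y18.484
M4 S407
G01 X134.589 Y9.855 F3957
G01 X123.746 Y11.379
G01 X119.644 Y21.532
G01 X126.385 Y30.161
G01 X137.228 Y28.637
G01 X141.330 Y18.484
M5
G00 X0.000 Y0.000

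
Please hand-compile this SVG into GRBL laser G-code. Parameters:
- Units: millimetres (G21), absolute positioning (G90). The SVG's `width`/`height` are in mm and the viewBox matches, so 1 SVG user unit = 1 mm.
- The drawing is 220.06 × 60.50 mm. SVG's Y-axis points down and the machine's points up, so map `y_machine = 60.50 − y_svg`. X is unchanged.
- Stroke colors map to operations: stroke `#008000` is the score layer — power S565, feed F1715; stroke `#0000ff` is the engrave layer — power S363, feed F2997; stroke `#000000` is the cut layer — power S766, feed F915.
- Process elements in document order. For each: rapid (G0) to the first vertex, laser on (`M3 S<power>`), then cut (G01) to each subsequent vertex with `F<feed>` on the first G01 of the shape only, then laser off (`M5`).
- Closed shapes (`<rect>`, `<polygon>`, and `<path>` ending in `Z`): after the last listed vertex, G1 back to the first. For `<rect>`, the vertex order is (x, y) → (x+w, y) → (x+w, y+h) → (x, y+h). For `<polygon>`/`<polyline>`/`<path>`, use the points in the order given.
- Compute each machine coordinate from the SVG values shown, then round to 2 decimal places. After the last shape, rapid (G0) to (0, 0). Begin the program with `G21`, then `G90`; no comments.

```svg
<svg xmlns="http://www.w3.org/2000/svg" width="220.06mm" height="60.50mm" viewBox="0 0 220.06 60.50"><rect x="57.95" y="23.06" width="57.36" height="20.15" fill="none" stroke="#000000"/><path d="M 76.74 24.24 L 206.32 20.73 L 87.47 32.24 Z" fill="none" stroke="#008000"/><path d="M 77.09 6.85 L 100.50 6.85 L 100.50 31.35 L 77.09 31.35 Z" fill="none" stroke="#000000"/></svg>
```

viewBox `0 0 220.06 60.50` with mm width/height → 1 unit = 1 mm. Flip: y_m = 60.50 − y_svg.

**Shape 1** — `<rect>` rectangle, stroke `#000000` → cut (S766, F915). Machine vertices: (57.95,37.44) → (115.31,37.44) → (115.31,17.29) → (57.95,17.29) → (57.95,37.44). Closed: final G1 returns to the first vertex.

**Shape 2** — `<path>` closed polygon, stroke `#008000` → score (S565, F1715). Machine vertices: (76.74,36.26) → (206.32,39.77) → (87.47,28.26) → (76.74,36.26). Closed: final G1 returns to the first vertex.

**Shape 3** — `<path>` rectangle, stroke `#000000` → cut (S766, F915). Machine vertices: (77.09,53.65) → (100.50,53.65) → (100.50,29.15) → (77.09,29.15) → (77.09,53.65). Closed: final G1 returns to the first vertex.

G21
G90
G0 X57.95 Y37.44
M3 S766
G01 X115.31 Y37.44 F915
G01 X115.31 Y17.29
G01 X57.95 Y17.29
G01 X57.95 Y37.44
M5
G0 X76.74 Y36.26
M3 S565
G01 X206.32 Y39.77 F1715
G01 X87.47 Y28.26
G01 X76.74 Y36.26
M5
G0 X77.09 Y53.65
M3 S766
G01 X100.50 Y53.65 F915
G01 X100.50 Y29.15
G01 X77.09 Y29.15
G01 X77.09 Y53.65
M5
G0 X0.00 Y0.00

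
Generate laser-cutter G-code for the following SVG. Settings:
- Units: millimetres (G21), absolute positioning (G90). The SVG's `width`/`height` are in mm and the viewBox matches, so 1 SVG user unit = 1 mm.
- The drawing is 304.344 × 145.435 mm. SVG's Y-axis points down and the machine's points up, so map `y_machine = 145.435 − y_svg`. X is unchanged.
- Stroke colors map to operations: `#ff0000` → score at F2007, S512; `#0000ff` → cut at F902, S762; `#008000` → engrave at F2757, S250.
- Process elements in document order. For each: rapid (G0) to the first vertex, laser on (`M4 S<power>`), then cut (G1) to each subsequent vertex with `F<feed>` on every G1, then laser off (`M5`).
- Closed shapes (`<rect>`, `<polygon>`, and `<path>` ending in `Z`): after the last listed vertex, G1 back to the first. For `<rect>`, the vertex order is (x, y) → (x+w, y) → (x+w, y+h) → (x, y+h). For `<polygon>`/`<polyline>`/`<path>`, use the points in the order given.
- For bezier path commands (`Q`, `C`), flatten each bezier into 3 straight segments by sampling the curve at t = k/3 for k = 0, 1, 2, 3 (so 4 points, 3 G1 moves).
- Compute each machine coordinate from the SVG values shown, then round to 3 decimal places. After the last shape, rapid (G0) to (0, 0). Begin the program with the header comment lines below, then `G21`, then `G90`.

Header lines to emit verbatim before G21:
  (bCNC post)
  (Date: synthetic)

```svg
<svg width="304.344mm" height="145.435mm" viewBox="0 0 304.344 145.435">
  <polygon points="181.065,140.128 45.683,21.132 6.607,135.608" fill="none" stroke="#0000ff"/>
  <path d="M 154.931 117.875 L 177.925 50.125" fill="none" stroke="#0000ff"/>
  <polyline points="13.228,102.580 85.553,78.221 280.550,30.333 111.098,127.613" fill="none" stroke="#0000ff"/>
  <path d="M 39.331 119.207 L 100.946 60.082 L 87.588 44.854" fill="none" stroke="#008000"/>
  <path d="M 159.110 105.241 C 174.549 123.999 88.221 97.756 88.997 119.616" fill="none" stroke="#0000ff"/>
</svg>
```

(bCNC post)
(Date: synthetic)
G21
G90
G0 X181.065 Y5.307
M4 S762
G1 X45.683 Y124.303 F902
G1 X6.607 Y9.827 F902
G1 X181.065 Y5.307 F902
M5
G0 X154.931 Y27.560
M4 S762
G1 X177.925 Y95.310 F902
M5
G0 X13.228 Y42.855
M4 S762
G1 X85.553 Y67.214 F902
G1 X280.550 Y115.102 F902
G1 X111.098 Y17.822 F902
M5
G0 X39.331 Y26.228
M4 S250
G1 X100.946 Y85.353 F2757
G1 X87.588 Y100.581 F2757
M5
G0 X159.110 Y40.194
M4 S762
G1 X147.622 Y32.988 F902
G1 X110.260 Y35.093 F902
G1 X88.997 Y25.819 F902
M5
G0 X0.000 Y0.000

1 u = 1 mm; y_m = 145.435 − y.

[1] `<polygon>` closed polygon, #0000ff→cut S762 F902: (181.065,5.307) → (45.683,124.303) → (6.607,9.827) → (181.065,5.307) (closed)

[2] `<path>` line segment, #0000ff→cut S762 F902: (154.931,27.560) → (177.925,95.310)

[3] `<polyline>` open polyline, #0000ff→cut S762 F902: (13.228,42.855) → (85.553,67.214) → (280.550,115.102) → (111.098,17.822)

[4] `<path>` open polyline, #008000→engrave S250 F2757: (39.331,26.228) → (100.946,85.353) → (87.588,100.581)

[5] `<path>` cubic bezier, #0000ff→cut S762 F902: (159.110,40.194) → (147.622,32.988) → (110.260,35.093) → (88.997,25.819)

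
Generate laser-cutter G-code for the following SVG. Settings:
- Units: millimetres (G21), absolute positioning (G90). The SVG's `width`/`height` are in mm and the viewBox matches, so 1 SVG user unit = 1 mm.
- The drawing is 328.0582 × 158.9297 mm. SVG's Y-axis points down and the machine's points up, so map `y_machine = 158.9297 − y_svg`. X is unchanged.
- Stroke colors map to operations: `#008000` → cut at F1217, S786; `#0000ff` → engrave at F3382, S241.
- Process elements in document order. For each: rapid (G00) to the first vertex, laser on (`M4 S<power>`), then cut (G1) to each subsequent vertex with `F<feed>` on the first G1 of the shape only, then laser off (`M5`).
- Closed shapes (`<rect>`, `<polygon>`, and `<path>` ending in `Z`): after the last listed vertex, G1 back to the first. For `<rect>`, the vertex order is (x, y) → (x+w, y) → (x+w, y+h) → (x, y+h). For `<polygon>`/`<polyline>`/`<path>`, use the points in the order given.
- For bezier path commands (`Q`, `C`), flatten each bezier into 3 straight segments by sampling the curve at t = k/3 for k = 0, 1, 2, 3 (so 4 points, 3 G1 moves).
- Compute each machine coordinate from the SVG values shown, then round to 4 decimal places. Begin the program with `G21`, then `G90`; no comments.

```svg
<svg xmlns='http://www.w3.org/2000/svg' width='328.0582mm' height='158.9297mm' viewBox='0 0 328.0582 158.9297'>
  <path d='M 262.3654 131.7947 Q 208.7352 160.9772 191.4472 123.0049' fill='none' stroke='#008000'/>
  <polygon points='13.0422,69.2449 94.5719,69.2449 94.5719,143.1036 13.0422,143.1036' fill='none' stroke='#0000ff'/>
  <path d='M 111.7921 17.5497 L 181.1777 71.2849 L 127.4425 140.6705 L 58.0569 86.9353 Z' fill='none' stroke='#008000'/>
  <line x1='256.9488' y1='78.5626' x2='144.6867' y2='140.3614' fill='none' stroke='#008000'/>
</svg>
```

G21
G90
G00 X262.3654 Y27.1350
M4 S786
G1 X230.6500 Y15.1416 F1217
G1 X207.0106 Y18.0716
G1 X191.4472 Y35.9248
M5
G00 X13.0422 Y89.6848
M4 S241
G1 X94.5719 Y89.6848 F3382
G1 X94.5719 Y15.8261
G1 X13.0422 Y15.8261
G1 X13.0422 Y89.6848
M5
G00 X111.7921 Y141.3800
M4 S786
G1 X181.1777 Y87.6448 F1217
G1 X127.4425 Y18.2592
G1 X58.0569 Y71.9944
G1 X111.7921 Y141.3800
M5
G00 X256.9488 Y80.3671
M4 S786
G1 X144.6867 Y18.5683 F1217
M5

viewBox `0 0 328.0582 158.9297` with mm width/height → 1 unit = 1 mm. Flip: y_m = 158.9297 − y_svg.

**Shape 1** — `<path>` quadratic bezier, stroke `#008000` → cut (S786, F1217). Control points (SVG): P0=(262.3654,131.7947), P1=(208.7352,160.9772), P2=(191.4472,123.0049); sampled at t=k/3. Machine vertices: (262.3654,27.1350) → (230.6500,15.1416) → (207.0106,18.0716) → (191.4472,35.9248). Open path.

**Shape 2** — `<polygon>` rectangle, stroke `#0000ff` → engrave (S241, F3382). Machine vertices: (13.0422,89.6848) → (94.5719,89.6848) → (94.5719,15.8261) → (13.0422,15.8261) → (13.0422,89.6848). Closed: final G1 returns to the first vertex.

**Shape 3** — `<path>` regular polygon, stroke `#008000` → cut (S786, F1217). Machine vertices: (111.7921,141.3800) → (181.1777,87.6448) → (127.4425,18.2592) → (58.0569,71.9944) → (111.7921,141.3800). Closed: final G1 returns to the first vertex.

**Shape 4** — `<line>` line segment, stroke `#008000` → cut (S786, F1217). Machine vertices: (256.9488,80.3671) → (144.6867,18.5683). Open path.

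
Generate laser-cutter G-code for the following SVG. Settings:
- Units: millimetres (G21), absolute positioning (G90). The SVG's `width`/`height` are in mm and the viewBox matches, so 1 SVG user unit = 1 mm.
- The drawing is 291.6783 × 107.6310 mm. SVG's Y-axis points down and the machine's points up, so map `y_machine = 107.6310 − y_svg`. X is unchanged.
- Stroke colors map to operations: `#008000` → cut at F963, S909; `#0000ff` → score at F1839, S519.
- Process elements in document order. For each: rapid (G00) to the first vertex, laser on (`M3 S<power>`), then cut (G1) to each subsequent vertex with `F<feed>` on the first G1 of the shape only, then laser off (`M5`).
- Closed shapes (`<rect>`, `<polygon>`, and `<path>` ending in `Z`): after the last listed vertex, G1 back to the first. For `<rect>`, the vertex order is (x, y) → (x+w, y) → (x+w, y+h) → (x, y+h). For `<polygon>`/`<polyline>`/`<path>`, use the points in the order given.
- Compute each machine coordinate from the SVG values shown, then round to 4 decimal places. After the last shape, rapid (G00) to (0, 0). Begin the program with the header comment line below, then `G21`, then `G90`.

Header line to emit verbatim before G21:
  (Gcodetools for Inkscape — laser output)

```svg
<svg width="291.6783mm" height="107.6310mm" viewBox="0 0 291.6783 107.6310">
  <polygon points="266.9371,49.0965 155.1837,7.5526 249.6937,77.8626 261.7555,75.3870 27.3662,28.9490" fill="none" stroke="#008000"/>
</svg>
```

(Gcodetools for Inkscape — laser output)
G21
G90
G00 X266.9371 Y58.5345
M3 S909
G1 X155.1837 Y100.0784 F963
G1 X249.6937 Y29.7684
G1 X261.7555 Y32.2440
G1 X27.3662 Y78.6820
G1 X266.9371 Y58.5345
M5
G00 X0.0000 Y0.0000

Since the viewBox matches the mm dimensions, user units are millimetres directly. The only transform is the Y-flip y_m = 107.6310 − y_svg.

Shape 1 is a closed polygon drawn with `<polygon>`. Its stroke #008000 means cut at S909, F963. After flipping Y the toolpath is (266.9371,58.5345) → (155.1837,100.0784) → (249.6937,29.7684) → (261.7555,32.2440) → (27.3662,78.6820) → (266.9371,58.5345), returning to the start.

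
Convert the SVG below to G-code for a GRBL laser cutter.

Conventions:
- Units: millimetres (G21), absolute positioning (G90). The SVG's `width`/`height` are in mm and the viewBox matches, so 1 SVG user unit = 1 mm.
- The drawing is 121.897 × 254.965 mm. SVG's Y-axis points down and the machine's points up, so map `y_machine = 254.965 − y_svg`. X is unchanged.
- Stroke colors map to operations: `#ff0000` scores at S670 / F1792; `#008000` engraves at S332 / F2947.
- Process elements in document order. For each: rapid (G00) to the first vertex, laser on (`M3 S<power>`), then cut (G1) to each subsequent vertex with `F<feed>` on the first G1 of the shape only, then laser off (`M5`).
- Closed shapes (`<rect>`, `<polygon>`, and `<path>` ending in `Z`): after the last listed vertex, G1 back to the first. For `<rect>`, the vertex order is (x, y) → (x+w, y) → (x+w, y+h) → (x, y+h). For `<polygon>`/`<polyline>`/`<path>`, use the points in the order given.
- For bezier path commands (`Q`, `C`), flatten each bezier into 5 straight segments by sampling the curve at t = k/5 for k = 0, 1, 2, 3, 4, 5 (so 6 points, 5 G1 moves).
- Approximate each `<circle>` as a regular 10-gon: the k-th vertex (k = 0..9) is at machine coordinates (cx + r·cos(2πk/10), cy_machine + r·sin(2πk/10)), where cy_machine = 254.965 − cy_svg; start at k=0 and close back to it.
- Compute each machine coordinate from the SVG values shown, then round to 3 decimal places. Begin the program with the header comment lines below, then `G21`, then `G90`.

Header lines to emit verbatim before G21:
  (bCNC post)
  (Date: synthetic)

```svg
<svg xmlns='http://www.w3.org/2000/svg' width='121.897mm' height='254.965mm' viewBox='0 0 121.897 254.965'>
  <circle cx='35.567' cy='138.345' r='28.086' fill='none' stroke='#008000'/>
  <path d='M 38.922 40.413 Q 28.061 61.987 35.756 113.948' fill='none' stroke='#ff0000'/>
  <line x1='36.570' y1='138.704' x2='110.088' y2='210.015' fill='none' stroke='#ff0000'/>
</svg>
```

(bCNC post)
(Date: synthetic)
G21
G90
G00 X63.653 Y116.620
M3 S332
G1 X58.289 Y133.129 F2947
G1 X44.246 Y143.331
G1 X26.888 Y143.331
G1 X12.845 Y133.129
G1 X7.481 Y116.620
G1 X12.845 Y100.111
G1 X26.888 Y89.909
G1 X44.246 Y89.909
G1 X58.289 Y100.111
G1 X63.653 Y116.620
M5
G00 X38.922 Y214.552
M3 S670
G1 X35.320 Y204.707 F1792
G1 X33.202 Y192.431
G1 X32.569 Y177.724
G1 X33.420 Y160.586
G1 X35.756 Y141.017
M5
G00 X36.570 Y116.261
M3 S670
G1 X110.088 Y44.950 F1792
M5

viewBox `0 0 121.897 254.965` with mm width/height → 1 unit = 1 mm. Flip: y_m = 254.965 − y_svg.

**Shape 1** — `<circle>` circle, stroke `#008000` → engrave (S332, F2947). Machine vertices: (63.653,116.620) → (58.289,133.129) → (44.246,143.331) → (26.888,143.331) → (12.845,133.129) → (7.481,116.620) → (12.845,100.111) → (26.888,89.909) → (44.246,89.909) → (58.289,100.111) → (63.653,116.620). Closed: final G1 returns to the first vertex.

**Shape 2** — `<path>` quadratic bezier, stroke `#ff0000` → score (S670, F1792). Control points (SVG): P0=(38.922,40.413), P1=(28.061,61.987), P2=(35.756,113.948); sampled at t=k/5. Machine vertices: (38.922,214.552) → (35.320,204.707) → (33.202,192.431) → (32.569,177.724) → (33.420,160.586) → (35.756,141.017). Open path.

**Shape 3** — `<line>` line segment, stroke `#ff0000` → score (S670, F1792). Machine vertices: (36.570,116.261) → (110.088,44.950). Open path.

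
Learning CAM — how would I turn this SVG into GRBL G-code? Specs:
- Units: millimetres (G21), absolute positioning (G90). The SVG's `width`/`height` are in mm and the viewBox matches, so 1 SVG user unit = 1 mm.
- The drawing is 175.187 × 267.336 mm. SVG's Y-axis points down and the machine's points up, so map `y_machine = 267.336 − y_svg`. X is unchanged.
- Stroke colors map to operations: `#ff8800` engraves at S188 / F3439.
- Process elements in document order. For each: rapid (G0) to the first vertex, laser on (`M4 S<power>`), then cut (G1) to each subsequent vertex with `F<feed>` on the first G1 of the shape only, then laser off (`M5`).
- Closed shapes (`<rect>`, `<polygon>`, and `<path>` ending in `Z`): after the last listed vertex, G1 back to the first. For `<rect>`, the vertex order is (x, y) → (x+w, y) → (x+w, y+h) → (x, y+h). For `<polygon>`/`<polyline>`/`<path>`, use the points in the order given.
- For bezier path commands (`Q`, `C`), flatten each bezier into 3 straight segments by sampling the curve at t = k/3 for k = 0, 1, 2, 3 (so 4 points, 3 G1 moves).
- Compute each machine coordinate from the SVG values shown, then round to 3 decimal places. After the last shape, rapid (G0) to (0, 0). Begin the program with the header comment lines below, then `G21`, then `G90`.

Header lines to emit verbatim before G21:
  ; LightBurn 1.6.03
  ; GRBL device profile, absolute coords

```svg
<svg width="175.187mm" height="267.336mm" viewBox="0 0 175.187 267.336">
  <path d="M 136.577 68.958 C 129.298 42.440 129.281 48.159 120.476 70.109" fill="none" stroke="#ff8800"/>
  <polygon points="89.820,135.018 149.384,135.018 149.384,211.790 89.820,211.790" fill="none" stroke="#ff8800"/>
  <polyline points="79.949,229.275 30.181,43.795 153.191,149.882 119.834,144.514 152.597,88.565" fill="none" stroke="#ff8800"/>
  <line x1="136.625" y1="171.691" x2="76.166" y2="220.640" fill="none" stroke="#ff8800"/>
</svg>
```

; LightBurn 1.6.03
; GRBL device profile, absolute coords
G21
G90
G0 X136.577 Y198.378
M4 S188
G1 X131.124 Y214.743 F3439
G1 X126.946 Y213.174
G1 X120.476 Y197.227
M5
G0 X89.820 Y132.318
M4 S188
G1 X149.384 Y132.318 F3439
G1 X149.384 Y55.546
G1 X89.820 Y55.546
G1 X89.820 Y132.318
M5
G0 X79.949 Y38.061
M4 S188
G1 X30.181 Y223.541 F3439
G1 X153.191 Y117.454
G1 X119.834 Y122.822
G1 X152.597 Y178.771
M5
G0 X136.625 Y95.645
M4 S188
G1 X76.166 Y46.696 F3439
M5
G0 X0.000 Y0.000

Since the viewBox matches the mm dimensions, user units are millimetres directly. The only transform is the Y-flip y_m = 267.336 − y_svg.

Shape 1 is a cubic bezier drawn with `<path>`. Its stroke #ff8800 means engrave at S188, F3439. After flipping Y the toolpath is (136.577,198.378) → (131.124,214.743) → (126.946,213.174) → (120.476,197.227).

Shape 2 is a rectangle drawn with `<polygon>`. Its stroke #ff8800 means engrave at S188, F3439. After flipping Y the toolpath is (89.820,132.318) → (149.384,132.318) → (149.384,55.546) → (89.820,55.546) → (89.820,132.318), returning to the start.

Shape 3 is a open polyline drawn with `<polyline>`. Its stroke #ff8800 means engrave at S188, F3439. After flipping Y the toolpath is (79.949,38.061) → (30.181,223.541) → (153.191,117.454) → (119.834,122.822) → (152.597,178.771).

Shape 4 is a line segment drawn with `<line>`. Its stroke #ff8800 means engrave at S188, F3439. After flipping Y the toolpath is (136.625,95.645) → (76.166,46.696).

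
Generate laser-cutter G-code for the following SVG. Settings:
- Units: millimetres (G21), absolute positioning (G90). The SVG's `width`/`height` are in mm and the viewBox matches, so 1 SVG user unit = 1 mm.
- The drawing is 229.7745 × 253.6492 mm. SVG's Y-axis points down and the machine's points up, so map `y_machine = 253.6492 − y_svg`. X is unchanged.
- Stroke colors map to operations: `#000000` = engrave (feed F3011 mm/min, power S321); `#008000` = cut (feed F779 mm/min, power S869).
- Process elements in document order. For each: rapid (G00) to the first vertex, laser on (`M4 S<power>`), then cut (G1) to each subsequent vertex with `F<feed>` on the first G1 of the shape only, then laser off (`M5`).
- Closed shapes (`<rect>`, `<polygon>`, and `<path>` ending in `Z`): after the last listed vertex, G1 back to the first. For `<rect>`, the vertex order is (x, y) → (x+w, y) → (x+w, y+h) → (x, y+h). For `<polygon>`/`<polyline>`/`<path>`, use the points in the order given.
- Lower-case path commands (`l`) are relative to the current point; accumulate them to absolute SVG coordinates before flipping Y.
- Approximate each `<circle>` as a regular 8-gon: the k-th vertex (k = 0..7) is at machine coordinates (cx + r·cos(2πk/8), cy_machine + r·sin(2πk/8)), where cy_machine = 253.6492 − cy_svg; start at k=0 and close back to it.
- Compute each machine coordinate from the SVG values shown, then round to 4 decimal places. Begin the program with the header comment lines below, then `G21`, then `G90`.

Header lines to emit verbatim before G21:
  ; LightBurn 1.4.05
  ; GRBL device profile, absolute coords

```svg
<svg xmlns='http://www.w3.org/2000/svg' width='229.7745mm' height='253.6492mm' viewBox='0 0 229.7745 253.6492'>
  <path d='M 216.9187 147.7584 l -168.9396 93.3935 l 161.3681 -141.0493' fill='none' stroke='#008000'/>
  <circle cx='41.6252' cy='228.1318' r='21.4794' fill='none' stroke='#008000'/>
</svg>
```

; LightBurn 1.4.05
; GRBL device profile, absolute coords
G21
G90
G00 X216.9187 Y105.8908
M4 S869
G1 X47.9791 Y12.4973 F779
G1 X209.3472 Y153.5466
M5
G00 X63.1046 Y25.5174
M4 S869
G1 X56.8134 Y40.7056 F779
G1 X41.6252 Y46.9968
G1 X26.4370 Y40.7056
G1 X20.1458 Y25.5174
G1 X26.4370 Y10.3292
G1 X41.6252 Y4.0380
G1 X56.8134 Y10.3292
G1 X63.1046 Y25.5174
M5

viewBox `0 0 229.7745 253.6492` with mm width/height → 1 unit = 1 mm. Flip: y_m = 253.6492 − y_svg.

**Shape 1** — `<path>` open polyline, stroke `#008000` → cut (S869, F779). Machine vertices: (216.9187,105.8908) → (47.9791,12.4973) → (209.3472,153.5466). Open path.

**Shape 2** — `<circle>` circle, stroke `#008000` → cut (S869, F779). Machine vertices: (63.1046,25.5174) → (56.8134,40.7056) → (41.6252,46.9968) → (26.4370,40.7056) → (20.1458,25.5174) → (26.4370,10.3292) → (41.6252,4.0380) → (56.8134,10.3292) → (63.1046,25.5174). Closed: final G1 returns to the first vertex.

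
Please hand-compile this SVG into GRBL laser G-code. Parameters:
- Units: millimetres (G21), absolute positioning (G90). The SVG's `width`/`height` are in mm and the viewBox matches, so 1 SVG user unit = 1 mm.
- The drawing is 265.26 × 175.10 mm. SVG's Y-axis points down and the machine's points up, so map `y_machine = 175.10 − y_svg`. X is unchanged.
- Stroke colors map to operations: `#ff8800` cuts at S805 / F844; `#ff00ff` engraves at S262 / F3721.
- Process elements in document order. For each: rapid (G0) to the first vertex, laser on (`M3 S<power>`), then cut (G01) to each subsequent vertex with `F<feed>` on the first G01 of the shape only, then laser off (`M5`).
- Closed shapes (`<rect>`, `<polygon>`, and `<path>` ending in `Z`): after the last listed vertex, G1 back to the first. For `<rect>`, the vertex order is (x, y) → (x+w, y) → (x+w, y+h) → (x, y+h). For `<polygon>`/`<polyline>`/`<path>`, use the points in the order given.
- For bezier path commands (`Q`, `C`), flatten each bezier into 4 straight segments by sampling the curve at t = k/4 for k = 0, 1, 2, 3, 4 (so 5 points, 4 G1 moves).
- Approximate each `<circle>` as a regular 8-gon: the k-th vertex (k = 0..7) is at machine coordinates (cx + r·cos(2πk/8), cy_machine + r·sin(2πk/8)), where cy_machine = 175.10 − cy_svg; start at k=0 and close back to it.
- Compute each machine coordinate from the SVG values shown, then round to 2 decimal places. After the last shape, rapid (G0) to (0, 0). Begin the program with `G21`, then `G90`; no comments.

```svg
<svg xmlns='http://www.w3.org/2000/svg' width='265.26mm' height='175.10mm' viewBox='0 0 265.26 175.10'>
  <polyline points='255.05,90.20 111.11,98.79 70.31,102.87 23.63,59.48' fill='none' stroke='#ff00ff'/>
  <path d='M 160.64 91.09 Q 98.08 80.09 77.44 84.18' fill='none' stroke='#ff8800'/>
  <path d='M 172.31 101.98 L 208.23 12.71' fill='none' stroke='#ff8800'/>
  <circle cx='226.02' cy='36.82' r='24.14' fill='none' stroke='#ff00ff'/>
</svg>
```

G21
G90
G0 X255.05 Y84.90
M3 S262
G01 X111.11 Y76.31 F3721
G01 X70.31 Y72.23
G01 X23.63 Y115.62
M5
G0 X160.64 Y84.01
M3 S805
G01 X131.98 Y88.57 F844
G01 X108.56 Y91.24
G01 X90.38 Y92.02
G01 X77.44 Y90.92
M5
G0 X172.31 Y73.12
M3 S805
G01 X208.23 Y162.39 F844
M5
G0 X250.16 Y138.28
M3 S262
G01 X243.09 Y155.35 F3721
G01 X226.02 Y162.42
G01 X208.95 Y155.35
G01 X201.88 Y138.28
G01 X208.95 Y121.21
G01 X226.02 Y114.14
G01 X243.09 Y121.21
G01 X250.16 Y138.28
M5
G0 X0.00 Y0.00

Since the viewBox matches the mm dimensions, user units are millimetres directly. The only transform is the Y-flip y_m = 175.10 − y_svg.

Shape 1 is a open polyline drawn with `<polyline>`. Its stroke #ff00ff means engrave at S262, F3721. After flipping Y the toolpath is (255.05,84.90) → (111.11,76.31) → (70.31,72.23) → (23.63,115.62).

Shape 2 is a quadratic bezier drawn with `<path>`. Its stroke #ff8800 means cut at S805, F844. After flipping Y the toolpath is (160.64,84.01) → (131.98,88.57) → (108.56,91.24) → (90.38,92.02) → (77.44,90.92).

Shape 3 is a line segment drawn with `<path>`. Its stroke #ff8800 means cut at S805, F844. After flipping Y the toolpath is (172.31,73.12) → (208.23,162.39).

Shape 4 is a circle drawn with `<circle>`. Its stroke #ff00ff means engrave at S262, F3721. After flipping Y the toolpath is (250.16,138.28) → (243.09,155.35) → (226.02,162.42) → (208.95,155.35) → (201.88,138.28) → (208.95,121.21) → (226.02,114.14) → (243.09,121.21) → (250.16,138.28), returning to the start.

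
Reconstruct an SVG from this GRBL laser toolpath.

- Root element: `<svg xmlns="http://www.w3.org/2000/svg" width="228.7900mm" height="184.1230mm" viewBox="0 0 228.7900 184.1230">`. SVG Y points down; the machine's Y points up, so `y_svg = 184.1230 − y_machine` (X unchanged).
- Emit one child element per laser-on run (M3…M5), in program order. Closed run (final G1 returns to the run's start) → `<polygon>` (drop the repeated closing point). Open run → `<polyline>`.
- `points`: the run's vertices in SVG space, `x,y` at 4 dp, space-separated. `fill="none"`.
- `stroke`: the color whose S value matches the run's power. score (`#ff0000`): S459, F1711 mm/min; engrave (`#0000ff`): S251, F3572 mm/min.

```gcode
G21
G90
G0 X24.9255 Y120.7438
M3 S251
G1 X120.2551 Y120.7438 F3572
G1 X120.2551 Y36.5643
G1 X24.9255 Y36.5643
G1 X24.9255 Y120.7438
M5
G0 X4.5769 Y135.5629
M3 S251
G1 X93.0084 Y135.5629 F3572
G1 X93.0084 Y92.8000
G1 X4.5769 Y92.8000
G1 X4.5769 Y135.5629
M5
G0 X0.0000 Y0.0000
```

<svg xmlns="http://www.w3.org/2000/svg" width="228.7900mm" height="184.1230mm" viewBox="0 0 228.7900 184.1230">
  <polygon points="24.9255,63.3792 120.2551,63.3792 120.2551,147.5587 24.9255,147.5587" fill="none" stroke="#0000ff"/>
  <polygon points="4.5769,48.5601 93.0084,48.5601 93.0084,91.3230 4.5769,91.3230" fill="none" stroke="#0000ff"/>
</svg>

Machine Y-up, SVG Y-down with viewBox height 184.1230, so y_svg = 184.1230 − y_machine; X carries over. Every run uses S251, so all elements get stroke `#0000ff` (engrave).

Run 1: The run returns to its start, so emit a `<polygon>` with points (Y-flipped): 24.9255,63.3792 120.2551,63.3792 120.2551,147.5587 24.9255,147.5587.

Run 2: The run returns to its start, so emit a `<polygon>` with points (Y-flipped): 4.5769,48.5601 93.0084,48.5601 93.0084,91.3230 4.5769,91.3230.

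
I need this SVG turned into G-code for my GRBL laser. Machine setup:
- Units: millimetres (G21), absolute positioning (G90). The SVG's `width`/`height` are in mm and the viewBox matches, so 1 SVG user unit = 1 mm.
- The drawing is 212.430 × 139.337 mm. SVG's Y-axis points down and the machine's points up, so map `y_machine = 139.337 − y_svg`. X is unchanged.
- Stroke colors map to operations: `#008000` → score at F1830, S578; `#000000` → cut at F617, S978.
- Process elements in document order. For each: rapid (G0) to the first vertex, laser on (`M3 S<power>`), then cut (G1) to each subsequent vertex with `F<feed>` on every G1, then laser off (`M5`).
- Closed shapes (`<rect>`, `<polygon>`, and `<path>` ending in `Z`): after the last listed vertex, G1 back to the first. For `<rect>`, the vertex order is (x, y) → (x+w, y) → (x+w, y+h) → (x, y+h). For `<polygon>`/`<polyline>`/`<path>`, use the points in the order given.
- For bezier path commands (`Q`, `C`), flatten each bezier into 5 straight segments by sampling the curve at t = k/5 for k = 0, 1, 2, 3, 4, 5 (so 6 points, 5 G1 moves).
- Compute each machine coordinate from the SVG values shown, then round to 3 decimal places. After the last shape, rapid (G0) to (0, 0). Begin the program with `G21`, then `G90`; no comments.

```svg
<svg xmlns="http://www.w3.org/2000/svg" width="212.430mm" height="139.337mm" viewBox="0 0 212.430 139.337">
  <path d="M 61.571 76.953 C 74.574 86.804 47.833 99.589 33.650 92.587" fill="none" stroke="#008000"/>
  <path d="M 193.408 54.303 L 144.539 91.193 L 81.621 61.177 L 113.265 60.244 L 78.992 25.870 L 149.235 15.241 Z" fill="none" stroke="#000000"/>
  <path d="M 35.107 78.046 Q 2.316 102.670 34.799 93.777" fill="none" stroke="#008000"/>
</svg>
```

G21
G90
G0 X61.571 Y62.384
M3 S578
G1 X65.022 Y56.303 F1830
G1 X61.445 Y50.609 F1830
G1 X53.350 Y46.391 F1830
G1 X43.248 Y44.741 F1830
G1 X33.650 Y46.750 F1830
M5
G0 X193.408 Y85.034
M3 S978
G1 X144.539 Y48.144 F617
G1 X81.621 Y78.160 F617
G1 X113.265 Y79.093 F617
G1 X78.992 Y113.467 F617
G1 X149.235 Y124.096 F617
G1 X193.408 Y85.034 F617
M5
G0 X35.107 Y61.291
M3 S578
G1 X24.602 Y52.782 F1830
G1 X19.318 Y46.955 F1830
G1 X19.256 Y43.808 F1830
G1 X24.417 Y43.343 F1830
G1 X34.799 Y45.560 F1830
M5
G0 X0.000 Y0.000

viewBox `0 0 212.430 139.337` with mm width/height → 1 unit = 1 mm. Flip: y_m = 139.337 − y_svg.

**Shape 1** — `<path>` cubic bezier, stroke `#008000` → score (S578, F1830). Control points (SVG): P0=(61.571,76.953), P1=(74.574,86.804), P2=(47.833,99.589), P3=(33.650,92.587); sampled at t=k/5. Machine vertices: (61.571,62.384) → (65.022,56.303) → (61.445,50.609) → (53.350,46.391) → (43.248,44.741) → (33.650,46.750). Open path.

**Shape 2** — `<path>` closed polygon, stroke `#000000` → cut (S978, F617). Machine vertices: (193.408,85.034) → (144.539,48.144) → (81.621,78.160) → (113.265,79.093) → (78.992,113.467) → (149.235,124.096) → (193.408,85.034). Closed: final G1 returns to the first vertex.

**Shape 3** — `<path>` quadratic bezier, stroke `#008000` → score (S578, F1830). Control points (SVG): P0=(35.107,78.046), P1=(2.316,102.670), P2=(34.799,93.777); sampled at t=k/5. Machine vertices: (35.107,61.291) → (24.602,52.782) → (19.318,46.955) → (19.256,43.808) → (24.417,43.343) → (34.799,45.560). Open path.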